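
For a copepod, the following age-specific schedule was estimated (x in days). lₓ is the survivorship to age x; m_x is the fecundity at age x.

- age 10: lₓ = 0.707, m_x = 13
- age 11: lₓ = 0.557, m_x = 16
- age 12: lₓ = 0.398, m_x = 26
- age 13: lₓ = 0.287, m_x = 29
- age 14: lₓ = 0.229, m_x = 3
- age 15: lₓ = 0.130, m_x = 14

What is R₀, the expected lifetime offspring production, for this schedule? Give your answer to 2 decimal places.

R₀ = Σ lₓ m_x:
  age 10: 0.707 × 13 = 9.1910
  age 11: 0.557 × 16 = 8.9120
  age 12: 0.398 × 26 = 10.3480
  age 13: 0.287 × 29 = 8.3230
  age 14: 0.229 × 3 = 0.6870
  age 15: 0.130 × 14 = 1.8200
R₀ = 9.1910 + 8.9120 + 10.3480 + 8.3230 + 0.6870 + 1.8200 = 39.2810

39.28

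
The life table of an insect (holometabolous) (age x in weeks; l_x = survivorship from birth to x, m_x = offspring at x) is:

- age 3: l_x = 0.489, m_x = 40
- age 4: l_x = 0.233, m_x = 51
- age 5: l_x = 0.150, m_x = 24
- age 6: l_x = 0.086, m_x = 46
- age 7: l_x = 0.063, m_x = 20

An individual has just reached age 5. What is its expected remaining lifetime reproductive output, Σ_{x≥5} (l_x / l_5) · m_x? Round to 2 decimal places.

l_5 = 0.150. Conditional survival from age 5 to x is l_x / l_5.
  x=5: (0.150/0.150) × 24 = 24.0000
  x=6: (0.086/0.150) × 46 = 26.3733
  x=7: (0.063/0.150) × 20 = 8.4000
Sum = 24.0000 + 26.3733 + 8.4000 = 58.7733

58.77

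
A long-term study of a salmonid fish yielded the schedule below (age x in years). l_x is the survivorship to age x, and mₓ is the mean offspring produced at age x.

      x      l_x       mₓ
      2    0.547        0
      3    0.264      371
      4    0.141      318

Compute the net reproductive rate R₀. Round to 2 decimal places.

142.78

R₀ = Σ l_x mₓ:
  age 2: 0.547 × 0 = 0.0000
  age 3: 0.264 × 371 = 97.9440
  age 4: 0.141 × 318 = 44.8380
R₀ = 0.0000 + 97.9440 + 44.8380 = 142.7820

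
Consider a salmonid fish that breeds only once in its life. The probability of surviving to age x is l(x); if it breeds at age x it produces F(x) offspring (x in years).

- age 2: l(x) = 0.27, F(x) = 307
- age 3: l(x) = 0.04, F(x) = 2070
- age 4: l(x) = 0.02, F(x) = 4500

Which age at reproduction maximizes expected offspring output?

Expected offspring if breeding at age x = l(x) × F(x):
  age 2: 0.27 × 307 = 82.890
  age 3: 0.04 × 2070 = 82.800
  age 4: 0.02 × 4500 = 90.000
Maximum at age 4 (90.000).

4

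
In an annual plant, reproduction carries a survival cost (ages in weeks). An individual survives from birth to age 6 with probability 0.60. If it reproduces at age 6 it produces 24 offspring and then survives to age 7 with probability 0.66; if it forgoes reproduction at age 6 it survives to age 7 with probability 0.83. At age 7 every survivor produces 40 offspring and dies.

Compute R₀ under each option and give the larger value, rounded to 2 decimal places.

30.24

breed at age 6: R₀ = 0.60 × (24 + 0.66 × 40) = 0.60 × 50.4000 = 30.2400
delay to age 7: R₀ = 0.60 × (0.83 × 40) = 0.60 × 33.2000 = 19.9200
Higher: breed at age 6 (30.2400).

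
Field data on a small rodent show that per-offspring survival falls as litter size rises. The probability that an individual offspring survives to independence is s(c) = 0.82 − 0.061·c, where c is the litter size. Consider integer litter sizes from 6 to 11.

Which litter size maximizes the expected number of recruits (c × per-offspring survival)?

7

Expected recruits = c × s(c):
  c=6: 6 × 0.454 = 2.724
  c=7: 7 × 0.393 = 2.751
  c=8: 8 × 0.332 = 2.656
  c=9: 9 × 0.271 = 2.439
  c=10: 10 × 0.210 = 2.100
  c=11: 11 × 0.149 = 1.639
Maximum at c = 7 (2.751 recruits).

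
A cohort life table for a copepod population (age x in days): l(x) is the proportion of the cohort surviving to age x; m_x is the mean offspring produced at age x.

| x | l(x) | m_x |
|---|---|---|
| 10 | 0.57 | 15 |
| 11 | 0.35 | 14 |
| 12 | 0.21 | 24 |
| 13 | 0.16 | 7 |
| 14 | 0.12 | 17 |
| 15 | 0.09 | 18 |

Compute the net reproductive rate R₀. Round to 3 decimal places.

R₀ = Σ l(x) m_x:
  age 10: 0.57 × 15 = 8.5500
  age 11: 0.35 × 14 = 4.9000
  age 12: 0.21 × 24 = 5.0400
  age 13: 0.16 × 7 = 1.1200
  age 14: 0.12 × 17 = 2.0400
  age 15: 0.09 × 18 = 1.6200
R₀ = 8.5500 + 4.9000 + 5.0400 + 1.1200 + 2.0400 + 1.6200 = 23.2700

23.270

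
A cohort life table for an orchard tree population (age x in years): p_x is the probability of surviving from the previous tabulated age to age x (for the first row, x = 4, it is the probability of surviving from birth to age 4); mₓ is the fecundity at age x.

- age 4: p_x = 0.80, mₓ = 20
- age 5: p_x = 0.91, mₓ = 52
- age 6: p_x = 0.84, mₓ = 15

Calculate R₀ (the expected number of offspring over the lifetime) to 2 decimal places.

Survivorship from birth: l_x = p_4·p_5·…·p_x.
  l_4 = 0.80000
  l_5 = 0.72800
  l_6 = 0.61152
R₀ = Σ l_x mₓ:
  age 4: 0.80000 × 20 = 16.0000
  age 5: 0.72800 × 52 = 37.8560
  age 6: 0.61152 × 15 = 9.1728
R₀ = 16.0000 + 37.8560 + 9.1728 = 63.0288

63.03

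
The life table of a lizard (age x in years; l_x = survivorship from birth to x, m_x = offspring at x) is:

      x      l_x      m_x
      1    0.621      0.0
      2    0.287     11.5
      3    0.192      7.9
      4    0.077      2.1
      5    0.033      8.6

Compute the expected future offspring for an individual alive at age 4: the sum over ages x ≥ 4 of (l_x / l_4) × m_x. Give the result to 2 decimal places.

5.79

l_4 = 0.077. Conditional survival from age 4 to x is l_x / l_4.
  x=4: (0.077/0.077) × 2.1 = 2.1000
  x=5: (0.033/0.077) × 8.6 = 3.6857
Sum = 2.1000 + 3.6857 = 5.7857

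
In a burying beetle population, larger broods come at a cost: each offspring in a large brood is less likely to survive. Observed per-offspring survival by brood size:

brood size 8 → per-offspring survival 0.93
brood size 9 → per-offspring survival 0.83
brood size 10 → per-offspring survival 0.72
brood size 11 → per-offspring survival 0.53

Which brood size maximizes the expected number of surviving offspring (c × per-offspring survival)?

9

Expected surviving offspring = c × s(c):
  c=8: 8 × 0.93 = 7.440
  c=9: 9 × 0.83 = 7.470
  c=10: 10 × 0.72 = 7.200
  c=11: 11 × 0.53 = 5.830
Maximum at c = 9 (7.470 surviving offspring).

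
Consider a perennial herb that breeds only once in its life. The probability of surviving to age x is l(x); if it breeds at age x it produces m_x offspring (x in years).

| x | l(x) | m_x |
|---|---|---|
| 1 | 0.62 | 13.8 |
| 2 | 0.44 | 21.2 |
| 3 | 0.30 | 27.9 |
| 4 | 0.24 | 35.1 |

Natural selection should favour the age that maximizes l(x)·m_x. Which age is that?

2

Expected offspring if breeding at age x = l(x) × m_x:
  age 1: 0.62 × 13.8 = 8.556
  age 2: 0.44 × 21.2 = 9.328
  age 3: 0.30 × 27.9 = 8.370
  age 4: 0.24 × 35.1 = 8.424
Maximum at age 2 (9.328).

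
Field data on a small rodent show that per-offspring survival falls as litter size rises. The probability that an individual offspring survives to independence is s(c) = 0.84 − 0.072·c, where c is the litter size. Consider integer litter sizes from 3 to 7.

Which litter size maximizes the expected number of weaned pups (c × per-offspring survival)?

Expected weaned pups = c × s(c):
  c=3: 3 × 0.624 = 1.872
  c=4: 4 × 0.552 = 2.208
  c=5: 5 × 0.480 = 2.400
  c=6: 6 × 0.408 = 2.448
  c=7: 7 × 0.336 = 2.352
Maximum at c = 6 (2.448 weaned pups).

6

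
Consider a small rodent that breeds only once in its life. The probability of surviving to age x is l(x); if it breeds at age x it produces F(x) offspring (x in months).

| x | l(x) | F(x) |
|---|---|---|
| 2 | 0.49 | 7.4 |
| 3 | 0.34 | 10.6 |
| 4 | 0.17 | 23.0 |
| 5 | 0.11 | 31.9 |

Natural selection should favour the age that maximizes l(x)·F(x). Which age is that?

4

Expected offspring if breeding at age x = l(x) × F(x):
  age 2: 0.49 × 7.4 = 3.626
  age 3: 0.34 × 10.6 = 3.604
  age 4: 0.17 × 23.0 = 3.910
  age 5: 0.11 × 31.9 = 3.509
Maximum at age 4 (3.910).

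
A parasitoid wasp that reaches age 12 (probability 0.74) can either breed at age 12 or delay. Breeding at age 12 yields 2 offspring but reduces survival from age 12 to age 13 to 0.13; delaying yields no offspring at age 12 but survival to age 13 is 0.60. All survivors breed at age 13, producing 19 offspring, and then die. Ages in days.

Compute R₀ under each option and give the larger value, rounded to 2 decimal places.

8.44

breed at age 12: R₀ = 0.74 × (2 + 0.13 × 19) = 0.74 × 4.4700 = 3.3078
delay to age 13: R₀ = 0.74 × (0.60 × 19) = 0.74 × 11.4000 = 8.4360
Higher: delay to age 13 (8.4360).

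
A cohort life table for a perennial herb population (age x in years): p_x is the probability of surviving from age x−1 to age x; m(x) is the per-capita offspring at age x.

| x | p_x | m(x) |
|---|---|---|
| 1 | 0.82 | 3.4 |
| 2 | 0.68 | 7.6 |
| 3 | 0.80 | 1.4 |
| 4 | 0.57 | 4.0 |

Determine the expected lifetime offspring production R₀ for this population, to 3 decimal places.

Survivorship from birth: l_x = p_1·p_2·…·p_x.
  l_1 = 0.82000
  l_2 = 0.55760
  l_3 = 0.44608
  l_4 = 0.25427
R₀ = Σ l_x m(x):
  age 1: 0.82000 × 3.4 = 2.7880
  age 2: 0.55760 × 7.6 = 4.2378
  age 3: 0.44608 × 1.4 = 0.6245
  age 4: 0.25427 × 4.0 = 1.0171
R₀ = 2.7880 + 4.2378 + 0.6245 + 1.0171 = 8.6674

8.667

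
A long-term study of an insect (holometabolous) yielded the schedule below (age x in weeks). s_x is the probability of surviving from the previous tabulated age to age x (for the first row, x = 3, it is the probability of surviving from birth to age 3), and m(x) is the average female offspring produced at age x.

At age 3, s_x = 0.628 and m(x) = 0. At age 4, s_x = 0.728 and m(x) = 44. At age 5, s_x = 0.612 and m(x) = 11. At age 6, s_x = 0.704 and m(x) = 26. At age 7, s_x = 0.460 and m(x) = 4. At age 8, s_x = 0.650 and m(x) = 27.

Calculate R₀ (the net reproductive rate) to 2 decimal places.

30.27

Survivorship from birth: l_x = s_3·s_4·…·s_x.
  l_3 = 0.62800
  l_4 = 0.45718
  l_5 = 0.27980
  l_6 = 0.19698
  l_7 = 0.09061
  l_8 = 0.05890
R₀ = Σ l_x m(x):
  age 3: 0.62800 × 0 = 0.0000
  age 4: 0.45718 × 44 = 20.1159
  age 5: 0.27980 × 11 = 3.0778
  age 6: 0.19698 × 26 = 5.1215
  age 7: 0.09061 × 4 = 0.3624
  age 8: 0.05890 × 27 = 1.5903
R₀ = 0.0000 + 20.1159 + 3.0778 + 5.1215 + 0.3624 + 1.5903 = 30.2679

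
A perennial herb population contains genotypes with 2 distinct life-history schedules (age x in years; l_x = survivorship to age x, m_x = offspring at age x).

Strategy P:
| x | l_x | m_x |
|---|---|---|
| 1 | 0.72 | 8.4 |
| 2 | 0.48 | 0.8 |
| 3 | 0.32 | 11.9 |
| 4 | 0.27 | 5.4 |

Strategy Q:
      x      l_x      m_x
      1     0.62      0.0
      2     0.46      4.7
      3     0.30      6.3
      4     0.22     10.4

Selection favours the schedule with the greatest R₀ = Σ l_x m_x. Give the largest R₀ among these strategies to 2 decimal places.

11.70

Strategy P: R₀ = 0.72×8.4 + 0.48×0.8 + 0.32×11.9 + 0.27×5.4 = 11.6980
Strategy Q: R₀ = 0.62×0.0 + 0.46×4.7 + 0.30×6.3 + 0.22×10.4 = 6.3400
Highest R₀: strategy P with 11.6980.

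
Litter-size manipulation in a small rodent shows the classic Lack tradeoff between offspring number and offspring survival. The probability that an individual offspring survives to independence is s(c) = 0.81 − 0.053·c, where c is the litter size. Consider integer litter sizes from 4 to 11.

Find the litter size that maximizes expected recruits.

8

Expected recruits = c × s(c):
  c=4: 4 × 0.598 = 2.392
  c=5: 5 × 0.545 = 2.725
  c=6: 6 × 0.492 = 2.952
  c=7: 7 × 0.439 = 3.073
  c=8: 8 × 0.386 = 3.088
  c=9: 9 × 0.333 = 2.997
  c=10: 10 × 0.280 = 2.800
  c=11: 11 × 0.227 = 2.497
Maximum at c = 8 (3.088 recruits).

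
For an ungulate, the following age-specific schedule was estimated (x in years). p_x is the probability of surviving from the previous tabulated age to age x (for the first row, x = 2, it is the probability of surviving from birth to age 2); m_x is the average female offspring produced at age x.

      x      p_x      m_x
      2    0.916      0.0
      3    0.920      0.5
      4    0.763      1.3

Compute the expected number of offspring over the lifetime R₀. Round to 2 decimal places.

1.26

Survivorship from birth: l_x = p_2·p_3·…·p_x.
  l_2 = 0.91600
  l_3 = 0.84272
  l_4 = 0.64300
R₀ = Σ l_x m_x:
  age 2: 0.91600 × 0.0 = 0.0000
  age 3: 0.84272 × 0.5 = 0.4214
  age 4: 0.64300 × 1.3 = 0.8359
R₀ = 0.0000 + 0.4214 + 0.8359 = 1.2573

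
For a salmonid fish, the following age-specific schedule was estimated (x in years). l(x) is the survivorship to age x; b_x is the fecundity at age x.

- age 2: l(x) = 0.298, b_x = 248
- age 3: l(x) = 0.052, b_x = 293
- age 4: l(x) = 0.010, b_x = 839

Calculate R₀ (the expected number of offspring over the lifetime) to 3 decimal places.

R₀ = Σ l(x) b_x:
  age 2: 0.298 × 248 = 73.9040
  age 3: 0.052 × 293 = 15.2360
  age 4: 0.010 × 839 = 8.3900
R₀ = 73.9040 + 15.2360 + 8.3900 = 97.5300

97.530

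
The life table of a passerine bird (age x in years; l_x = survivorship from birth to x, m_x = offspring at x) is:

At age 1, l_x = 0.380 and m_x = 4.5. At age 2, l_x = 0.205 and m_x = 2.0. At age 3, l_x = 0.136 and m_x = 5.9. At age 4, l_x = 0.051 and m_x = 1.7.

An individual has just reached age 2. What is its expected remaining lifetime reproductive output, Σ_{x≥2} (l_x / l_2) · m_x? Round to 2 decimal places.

l_2 = 0.205. Conditional survival from age 2 to x is l_x / l_2.
  x=2: (0.205/0.205) × 2.0 = 2.0000
  x=3: (0.136/0.205) × 5.9 = 3.9141
  x=4: (0.051/0.205) × 1.7 = 0.4229
Sum = 2.0000 + 3.9141 + 0.4229 = 6.3371

6.34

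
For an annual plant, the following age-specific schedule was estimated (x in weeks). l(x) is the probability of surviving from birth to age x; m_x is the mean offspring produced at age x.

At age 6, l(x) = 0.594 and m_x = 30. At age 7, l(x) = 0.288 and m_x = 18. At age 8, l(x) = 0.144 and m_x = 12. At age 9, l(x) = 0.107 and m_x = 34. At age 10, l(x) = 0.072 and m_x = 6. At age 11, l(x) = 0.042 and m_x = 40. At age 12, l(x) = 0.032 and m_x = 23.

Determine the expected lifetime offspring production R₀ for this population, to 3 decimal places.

R₀ = Σ l(x) m_x:
  age 6: 0.594 × 30 = 17.8200
  age 7: 0.288 × 18 = 5.1840
  age 8: 0.144 × 12 = 1.7280
  age 9: 0.107 × 34 = 3.6380
  age 10: 0.072 × 6 = 0.4320
  age 11: 0.042 × 40 = 1.6800
  age 12: 0.032 × 23 = 0.7360
R₀ = 17.8200 + 5.1840 + 1.7280 + 3.6380 + 0.4320 + 1.6800 + 0.7360 = 31.2180

31.218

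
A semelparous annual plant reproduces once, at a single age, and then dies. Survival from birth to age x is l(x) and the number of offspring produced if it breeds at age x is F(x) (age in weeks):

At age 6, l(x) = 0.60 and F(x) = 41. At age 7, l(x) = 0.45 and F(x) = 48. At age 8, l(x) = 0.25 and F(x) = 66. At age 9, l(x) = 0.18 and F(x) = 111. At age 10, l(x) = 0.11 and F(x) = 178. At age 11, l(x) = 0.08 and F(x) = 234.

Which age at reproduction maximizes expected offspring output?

6

Expected offspring if breeding at age x = l(x) × F(x):
  age 6: 0.60 × 41 = 24.600
  age 7: 0.45 × 48 = 21.600
  age 8: 0.25 × 66 = 16.500
  age 9: 0.18 × 111 = 19.980
  age 10: 0.11 × 178 = 19.580
  age 11: 0.08 × 234 = 18.720
Maximum at age 6 (24.600).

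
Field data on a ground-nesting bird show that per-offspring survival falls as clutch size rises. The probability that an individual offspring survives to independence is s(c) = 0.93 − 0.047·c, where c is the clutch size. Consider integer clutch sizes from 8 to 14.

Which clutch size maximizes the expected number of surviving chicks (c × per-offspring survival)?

Expected surviving chicks = c × s(c):
  c=8: 8 × 0.554 = 4.432
  c=9: 9 × 0.507 = 4.563
  c=10: 10 × 0.460 = 4.600
  c=11: 11 × 0.413 = 4.543
  c=12: 12 × 0.366 = 4.392
  c=13: 13 × 0.319 = 4.147
  c=14: 14 × 0.272 = 3.808
Maximum at c = 10 (4.600 surviving chicks).

10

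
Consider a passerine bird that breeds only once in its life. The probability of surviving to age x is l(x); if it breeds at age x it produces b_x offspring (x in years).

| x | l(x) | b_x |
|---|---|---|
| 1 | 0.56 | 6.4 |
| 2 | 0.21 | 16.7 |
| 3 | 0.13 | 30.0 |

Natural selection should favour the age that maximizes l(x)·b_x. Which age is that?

Expected offspring if breeding at age x = l(x) × b_x:
  age 1: 0.56 × 6.4 = 3.584
  age 2: 0.21 × 16.7 = 3.507
  age 3: 0.13 × 30.0 = 3.900
Maximum at age 3 (3.900).

3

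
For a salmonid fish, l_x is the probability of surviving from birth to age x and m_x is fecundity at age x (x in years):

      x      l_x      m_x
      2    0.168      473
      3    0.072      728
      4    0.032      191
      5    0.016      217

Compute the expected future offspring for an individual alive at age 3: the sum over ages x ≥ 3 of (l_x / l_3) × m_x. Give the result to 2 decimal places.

861.11

l_3 = 0.072. Conditional survival from age 3 to x is l_x / l_3.
  x=3: (0.072/0.072) × 728 = 728.0000
  x=4: (0.032/0.072) × 191 = 84.8889
  x=5: (0.016/0.072) × 217 = 48.2222
Sum = 728.0000 + 84.8889 + 48.2222 = 861.1111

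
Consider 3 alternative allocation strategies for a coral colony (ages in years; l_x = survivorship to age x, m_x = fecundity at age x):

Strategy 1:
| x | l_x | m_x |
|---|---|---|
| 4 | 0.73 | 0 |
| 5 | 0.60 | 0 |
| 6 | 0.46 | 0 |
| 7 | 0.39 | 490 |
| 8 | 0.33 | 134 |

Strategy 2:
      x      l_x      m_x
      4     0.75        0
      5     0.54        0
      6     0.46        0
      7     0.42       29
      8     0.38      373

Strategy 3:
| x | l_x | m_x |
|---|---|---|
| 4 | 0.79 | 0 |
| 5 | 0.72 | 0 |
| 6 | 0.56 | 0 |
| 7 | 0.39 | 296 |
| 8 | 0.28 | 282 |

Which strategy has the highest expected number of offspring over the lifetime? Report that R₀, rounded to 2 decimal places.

Strategy 1: R₀ = 0.73×0 + 0.60×0 + 0.46×0 + 0.39×490 + 0.33×134 = 235.3200
Strategy 2: R₀ = 0.75×0 + 0.54×0 + 0.46×0 + 0.42×29 + 0.38×373 = 153.9200
Strategy 3: R₀ = 0.79×0 + 0.72×0 + 0.56×0 + 0.39×296 + 0.28×282 = 194.4000
Highest R₀: strategy 1 with 235.3200.

235.32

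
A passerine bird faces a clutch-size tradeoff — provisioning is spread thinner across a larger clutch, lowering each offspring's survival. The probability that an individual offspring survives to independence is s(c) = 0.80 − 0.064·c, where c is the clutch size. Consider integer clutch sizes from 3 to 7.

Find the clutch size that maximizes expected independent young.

Expected independent young = c × s(c):
  c=3: 3 × 0.608 = 1.824
  c=4: 4 × 0.544 = 2.176
  c=5: 5 × 0.480 = 2.400
  c=6: 6 × 0.416 = 2.496
  c=7: 7 × 0.352 = 2.464
Maximum at c = 6 (2.496 independent young).

6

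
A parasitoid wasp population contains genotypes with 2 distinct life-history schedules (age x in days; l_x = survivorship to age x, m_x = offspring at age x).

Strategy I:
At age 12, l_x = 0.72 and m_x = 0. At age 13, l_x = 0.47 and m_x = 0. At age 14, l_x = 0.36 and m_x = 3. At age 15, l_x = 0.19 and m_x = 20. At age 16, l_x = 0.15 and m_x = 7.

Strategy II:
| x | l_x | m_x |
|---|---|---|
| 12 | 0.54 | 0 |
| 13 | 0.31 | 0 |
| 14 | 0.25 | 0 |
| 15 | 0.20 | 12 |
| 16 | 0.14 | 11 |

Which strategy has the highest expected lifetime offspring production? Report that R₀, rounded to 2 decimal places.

Strategy I: R₀ = 0.72×0 + 0.47×0 + 0.36×3 + 0.19×20 + 0.15×7 = 5.9300
Strategy II: R₀ = 0.54×0 + 0.31×0 + 0.25×0 + 0.20×12 + 0.14×11 = 3.9400
Highest R₀: strategy I with 5.9300.

5.93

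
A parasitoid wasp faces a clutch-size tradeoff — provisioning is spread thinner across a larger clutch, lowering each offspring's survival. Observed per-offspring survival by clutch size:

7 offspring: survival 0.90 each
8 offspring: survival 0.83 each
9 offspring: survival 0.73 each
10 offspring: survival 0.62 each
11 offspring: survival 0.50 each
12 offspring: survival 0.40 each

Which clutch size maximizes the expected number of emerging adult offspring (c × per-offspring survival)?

Expected emerging adult offspring = c × s(c):
  c=7: 7 × 0.90 = 6.300
  c=8: 8 × 0.83 = 6.640
  c=9: 9 × 0.73 = 6.570
  c=10: 10 × 0.62 = 6.200
  c=11: 11 × 0.50 = 5.500
  c=12: 12 × 0.40 = 4.800
Maximum at c = 8 (6.640 emerging adult offspring).

8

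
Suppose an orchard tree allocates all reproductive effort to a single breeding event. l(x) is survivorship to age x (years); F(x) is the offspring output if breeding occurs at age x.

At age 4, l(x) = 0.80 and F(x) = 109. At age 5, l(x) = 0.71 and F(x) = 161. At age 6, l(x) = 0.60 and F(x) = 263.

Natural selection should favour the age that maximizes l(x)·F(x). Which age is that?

Expected offspring if breeding at age x = l(x) × F(x):
  age 4: 0.80 × 109 = 87.200
  age 5: 0.71 × 161 = 114.310
  age 6: 0.60 × 263 = 157.800
Maximum at age 6 (157.800).

6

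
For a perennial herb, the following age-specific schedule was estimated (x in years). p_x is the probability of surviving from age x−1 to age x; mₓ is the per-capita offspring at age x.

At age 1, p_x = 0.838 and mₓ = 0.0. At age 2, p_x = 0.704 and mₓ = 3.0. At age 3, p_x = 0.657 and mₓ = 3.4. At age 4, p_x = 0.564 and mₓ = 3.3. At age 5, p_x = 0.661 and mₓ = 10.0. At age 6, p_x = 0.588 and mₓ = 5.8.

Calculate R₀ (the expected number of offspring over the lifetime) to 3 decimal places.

Survivorship from birth: l_x = p_1·p_2·…·p_x.
  l_1 = 0.83800
  l_2 = 0.58995
  l_3 = 0.38760
  l_4 = 0.21861
  l_5 = 0.14450
  l_6 = 0.08496
R₀ = Σ l_x mₓ:
  age 1: 0.83800 × 0.0 = 0.0000
  age 2: 0.58995 × 3.0 = 1.7698
  age 3: 0.38760 × 3.4 = 1.3178
  age 4: 0.21861 × 3.3 = 0.7214
  age 5: 0.14450 × 10.0 = 1.4450
  age 6: 0.08496 × 5.8 = 0.4928
R₀ = 0.0000 + 1.7698 + 1.3178 + 0.7214 + 1.4450 + 0.4928 = 5.7469

5.747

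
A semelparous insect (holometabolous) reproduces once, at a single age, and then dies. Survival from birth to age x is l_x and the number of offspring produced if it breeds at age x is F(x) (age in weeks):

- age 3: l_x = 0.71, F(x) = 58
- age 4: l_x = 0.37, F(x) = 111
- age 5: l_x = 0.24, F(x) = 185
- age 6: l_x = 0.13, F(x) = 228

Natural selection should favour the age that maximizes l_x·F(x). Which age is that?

Expected offspring if breeding at age x = l_x × F(x):
  age 3: 0.71 × 58 = 41.180
  age 4: 0.37 × 111 = 41.070
  age 5: 0.24 × 185 = 44.400
  age 6: 0.13 × 228 = 29.640
Maximum at age 5 (44.400).

5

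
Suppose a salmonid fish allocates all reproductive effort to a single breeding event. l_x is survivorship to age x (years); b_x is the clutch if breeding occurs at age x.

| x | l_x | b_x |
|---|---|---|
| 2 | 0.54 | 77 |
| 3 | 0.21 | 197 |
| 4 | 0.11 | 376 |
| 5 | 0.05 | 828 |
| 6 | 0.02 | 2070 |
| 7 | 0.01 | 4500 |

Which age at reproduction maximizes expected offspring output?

7

Expected offspring if breeding at age x = l_x × b_x:
  age 2: 0.54 × 77 = 41.580
  age 3: 0.21 × 197 = 41.370
  age 4: 0.11 × 376 = 41.360
  age 5: 0.05 × 828 = 41.400
  age 6: 0.02 × 2070 = 41.400
  age 7: 0.01 × 4500 = 45.000
Maximum at age 7 (45.000).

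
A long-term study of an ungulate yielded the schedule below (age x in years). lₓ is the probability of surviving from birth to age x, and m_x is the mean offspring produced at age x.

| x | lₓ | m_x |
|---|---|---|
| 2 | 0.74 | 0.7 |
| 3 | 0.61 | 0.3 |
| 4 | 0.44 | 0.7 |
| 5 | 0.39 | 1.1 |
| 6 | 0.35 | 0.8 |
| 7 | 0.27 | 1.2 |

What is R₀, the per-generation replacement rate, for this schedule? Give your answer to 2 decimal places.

2.04

R₀ = Σ lₓ m_x:
  age 2: 0.74 × 0.7 = 0.5180
  age 3: 0.61 × 0.3 = 0.1830
  age 4: 0.44 × 0.7 = 0.3080
  age 5: 0.39 × 1.1 = 0.4290
  age 6: 0.35 × 0.8 = 0.2800
  age 7: 0.27 × 1.2 = 0.3240
R₀ = 0.5180 + 0.1830 + 0.3080 + 0.4290 + 0.2800 + 0.3240 = 2.0420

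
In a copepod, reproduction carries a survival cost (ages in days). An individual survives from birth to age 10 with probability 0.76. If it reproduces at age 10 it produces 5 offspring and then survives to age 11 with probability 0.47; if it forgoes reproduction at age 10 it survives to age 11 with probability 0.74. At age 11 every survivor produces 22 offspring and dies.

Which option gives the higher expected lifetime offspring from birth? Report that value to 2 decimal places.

12.37

breed at age 10: R₀ = 0.76 × (5 + 0.47 × 22) = 0.76 × 15.3400 = 11.6584
delay to age 11: R₀ = 0.76 × (0.74 × 22) = 0.76 × 16.2800 = 12.3728
Higher: delay to age 11 (12.3728).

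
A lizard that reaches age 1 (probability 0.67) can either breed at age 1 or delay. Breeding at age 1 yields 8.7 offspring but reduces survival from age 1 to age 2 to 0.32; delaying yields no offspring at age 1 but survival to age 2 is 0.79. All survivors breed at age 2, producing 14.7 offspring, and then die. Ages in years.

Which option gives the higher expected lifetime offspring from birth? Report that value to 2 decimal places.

breed at age 1: R₀ = 0.67 × (8.7 + 0.32 × 14.7) = 0.67 × 13.4040 = 8.9807
delay to age 2: R₀ = 0.67 × (0.79 × 14.7) = 0.67 × 11.6130 = 7.7807
Higher: breed at age 1 (8.9807).

8.98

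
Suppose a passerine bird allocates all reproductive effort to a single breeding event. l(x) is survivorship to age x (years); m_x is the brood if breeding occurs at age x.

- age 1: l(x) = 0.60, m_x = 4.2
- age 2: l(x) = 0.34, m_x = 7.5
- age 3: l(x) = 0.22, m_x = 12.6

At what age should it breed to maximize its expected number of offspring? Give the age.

Expected offspring if breeding at age x = l(x) × m_x:
  age 1: 0.60 × 4.2 = 2.520
  age 2: 0.34 × 7.5 = 2.550
  age 3: 0.22 × 12.6 = 2.772
Maximum at age 3 (2.772).

3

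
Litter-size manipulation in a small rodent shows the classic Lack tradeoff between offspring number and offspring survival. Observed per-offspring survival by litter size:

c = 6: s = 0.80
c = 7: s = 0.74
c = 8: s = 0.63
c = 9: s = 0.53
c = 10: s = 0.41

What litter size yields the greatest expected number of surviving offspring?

Expected surviving offspring = c × s(c):
  c=6: 6 × 0.80 = 4.800
  c=7: 7 × 0.74 = 5.180
  c=8: 8 × 0.63 = 5.040
  c=9: 9 × 0.53 = 4.770
  c=10: 10 × 0.41 = 4.100
Maximum at c = 7 (5.180 surviving offspring).

7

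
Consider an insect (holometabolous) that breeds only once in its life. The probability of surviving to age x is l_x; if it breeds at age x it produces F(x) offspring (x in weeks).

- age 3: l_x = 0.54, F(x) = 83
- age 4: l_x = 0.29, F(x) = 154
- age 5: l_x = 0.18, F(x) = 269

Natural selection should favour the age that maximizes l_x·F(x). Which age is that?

Expected offspring if breeding at age x = l_x × F(x):
  age 3: 0.54 × 83 = 44.820
  age 4: 0.29 × 154 = 44.660
  age 5: 0.18 × 269 = 48.420
Maximum at age 5 (48.420).

5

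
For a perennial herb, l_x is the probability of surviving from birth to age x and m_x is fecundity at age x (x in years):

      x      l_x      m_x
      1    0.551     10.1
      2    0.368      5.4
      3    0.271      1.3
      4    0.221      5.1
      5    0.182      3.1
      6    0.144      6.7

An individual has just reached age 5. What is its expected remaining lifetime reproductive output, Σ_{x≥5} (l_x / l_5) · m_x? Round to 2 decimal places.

8.40

l_5 = 0.182. Conditional survival from age 5 to x is l_x / l_5.
  x=5: (0.182/0.182) × 3.1 = 3.1000
  x=6: (0.144/0.182) × 6.7 = 5.3011
Sum = 3.1000 + 5.3011 = 8.4011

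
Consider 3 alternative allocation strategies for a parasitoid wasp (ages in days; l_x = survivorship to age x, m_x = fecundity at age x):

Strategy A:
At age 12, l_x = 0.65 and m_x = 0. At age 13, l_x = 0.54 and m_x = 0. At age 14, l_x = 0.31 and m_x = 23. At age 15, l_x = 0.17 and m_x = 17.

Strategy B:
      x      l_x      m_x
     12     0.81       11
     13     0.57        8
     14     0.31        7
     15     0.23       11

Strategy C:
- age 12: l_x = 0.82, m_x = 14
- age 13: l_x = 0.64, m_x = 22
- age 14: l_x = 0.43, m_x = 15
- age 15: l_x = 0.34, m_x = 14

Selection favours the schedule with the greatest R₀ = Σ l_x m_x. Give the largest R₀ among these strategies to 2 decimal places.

36.77

Strategy A: R₀ = 0.65×0 + 0.54×0 + 0.31×23 + 0.17×17 = 10.0200
Strategy B: R₀ = 0.81×11 + 0.57×8 + 0.31×7 + 0.23×11 = 18.1700
Strategy C: R₀ = 0.82×14 + 0.64×22 + 0.43×15 + 0.34×14 = 36.7700
Highest R₀: strategy C with 36.7700.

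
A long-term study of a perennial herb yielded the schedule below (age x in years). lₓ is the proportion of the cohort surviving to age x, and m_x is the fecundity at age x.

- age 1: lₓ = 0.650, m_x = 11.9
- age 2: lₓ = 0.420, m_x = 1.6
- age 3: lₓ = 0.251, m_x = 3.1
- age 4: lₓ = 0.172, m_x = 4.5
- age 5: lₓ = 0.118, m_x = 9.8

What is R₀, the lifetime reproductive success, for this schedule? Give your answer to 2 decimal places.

11.12

R₀ = Σ lₓ m_x:
  age 1: 0.650 × 11.9 = 7.7350
  age 2: 0.420 × 1.6 = 0.6720
  age 3: 0.251 × 3.1 = 0.7781
  age 4: 0.172 × 4.5 = 0.7740
  age 5: 0.118 × 9.8 = 1.1564
R₀ = 7.7350 + 0.6720 + 0.7781 + 0.7740 + 1.1564 = 11.1155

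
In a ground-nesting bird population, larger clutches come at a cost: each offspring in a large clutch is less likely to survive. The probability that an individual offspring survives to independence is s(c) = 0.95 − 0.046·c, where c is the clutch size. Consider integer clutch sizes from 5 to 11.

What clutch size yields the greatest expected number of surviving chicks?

10

Expected surviving chicks = c × s(c):
  c=5: 5 × 0.720 = 3.600
  c=6: 6 × 0.674 = 4.044
  c=7: 7 × 0.628 = 4.396
  c=8: 8 × 0.582 = 4.656
  c=9: 9 × 0.536 = 4.824
  c=10: 10 × 0.490 = 4.900
  c=11: 11 × 0.444 = 4.884
Maximum at c = 10 (4.900 surviving chicks).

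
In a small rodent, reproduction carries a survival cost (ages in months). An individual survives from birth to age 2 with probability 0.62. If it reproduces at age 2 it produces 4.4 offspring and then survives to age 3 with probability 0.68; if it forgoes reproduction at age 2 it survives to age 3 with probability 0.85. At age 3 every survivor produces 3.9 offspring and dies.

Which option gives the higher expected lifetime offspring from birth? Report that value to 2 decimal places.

breed at age 2: R₀ = 0.62 × (4.4 + 0.68 × 3.9) = 0.62 × 7.0520 = 4.3722
delay to age 3: R₀ = 0.62 × (0.85 × 3.9) = 0.62 × 3.3150 = 2.0553
Higher: breed at age 2 (4.3722).

4.37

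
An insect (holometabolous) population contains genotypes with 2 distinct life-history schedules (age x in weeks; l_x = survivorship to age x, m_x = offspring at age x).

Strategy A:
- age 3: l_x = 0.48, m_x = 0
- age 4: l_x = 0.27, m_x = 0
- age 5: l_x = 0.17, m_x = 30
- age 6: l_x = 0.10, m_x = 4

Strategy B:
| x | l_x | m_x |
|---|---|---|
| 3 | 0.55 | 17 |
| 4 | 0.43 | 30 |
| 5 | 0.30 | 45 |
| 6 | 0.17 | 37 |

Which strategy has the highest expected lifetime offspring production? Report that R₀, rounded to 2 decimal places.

Strategy A: R₀ = 0.48×0 + 0.27×0 + 0.17×30 + 0.10×4 = 5.5000
Strategy B: R₀ = 0.55×17 + 0.43×30 + 0.30×45 + 0.17×37 = 42.0400
Highest R₀: strategy B with 42.0400.

42.04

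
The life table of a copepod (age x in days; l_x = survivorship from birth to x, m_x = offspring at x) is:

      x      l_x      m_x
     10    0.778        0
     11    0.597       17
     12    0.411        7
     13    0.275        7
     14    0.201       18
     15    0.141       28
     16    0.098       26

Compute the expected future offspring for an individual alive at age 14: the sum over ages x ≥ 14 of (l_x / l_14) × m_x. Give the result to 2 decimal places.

50.32

l_14 = 0.201. Conditional survival from age 14 to x is l_x / l_14.
  x=14: (0.201/0.201) × 18 = 18.0000
  x=15: (0.141/0.201) × 28 = 19.6418
  x=16: (0.098/0.201) × 26 = 12.6766
Sum = 18.0000 + 19.6418 + 12.6766 = 50.3184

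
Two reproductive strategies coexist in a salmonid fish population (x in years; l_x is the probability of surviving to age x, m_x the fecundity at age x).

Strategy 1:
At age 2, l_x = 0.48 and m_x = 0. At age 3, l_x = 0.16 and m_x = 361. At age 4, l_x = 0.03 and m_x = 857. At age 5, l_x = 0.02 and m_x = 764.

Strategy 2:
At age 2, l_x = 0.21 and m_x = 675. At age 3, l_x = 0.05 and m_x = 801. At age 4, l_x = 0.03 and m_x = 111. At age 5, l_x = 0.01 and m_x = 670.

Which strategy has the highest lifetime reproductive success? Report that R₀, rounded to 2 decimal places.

191.83

Strategy 1: R₀ = 0.48×0 + 0.16×361 + 0.03×857 + 0.02×764 = 98.7500
Strategy 2: R₀ = 0.21×675 + 0.05×801 + 0.03×111 + 0.01×670 = 191.8300
Highest R₀: strategy 2 with 191.8300.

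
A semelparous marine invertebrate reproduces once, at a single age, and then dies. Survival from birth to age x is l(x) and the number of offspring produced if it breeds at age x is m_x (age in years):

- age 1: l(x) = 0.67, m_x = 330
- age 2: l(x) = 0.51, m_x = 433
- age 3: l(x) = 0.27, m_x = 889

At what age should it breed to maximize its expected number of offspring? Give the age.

3

Expected offspring if breeding at age x = l(x) × m_x:
  age 1: 0.67 × 330 = 221.100
  age 2: 0.51 × 433 = 220.830
  age 3: 0.27 × 889 = 240.030
Maximum at age 3 (240.030).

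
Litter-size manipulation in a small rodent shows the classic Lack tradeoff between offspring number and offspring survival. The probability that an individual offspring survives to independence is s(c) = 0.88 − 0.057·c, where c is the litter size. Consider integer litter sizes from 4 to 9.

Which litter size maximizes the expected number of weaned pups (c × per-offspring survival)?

Expected weaned pups = c × s(c):
  c=4: 4 × 0.652 = 2.608
  c=5: 5 × 0.595 = 2.975
  c=6: 6 × 0.538 = 3.228
  c=7: 7 × 0.481 = 3.367
  c=8: 8 × 0.424 = 3.392
  c=9: 9 × 0.367 = 3.303
Maximum at c = 8 (3.392 weaned pups).

8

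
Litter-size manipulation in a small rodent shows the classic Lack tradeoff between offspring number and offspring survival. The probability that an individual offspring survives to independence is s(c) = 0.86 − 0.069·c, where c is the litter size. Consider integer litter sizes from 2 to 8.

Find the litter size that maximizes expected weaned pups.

6

Expected weaned pups = c × s(c):
  c=2: 2 × 0.722 = 1.444
  c=3: 3 × 0.653 = 1.959
  c=4: 4 × 0.584 = 2.336
  c=5: 5 × 0.515 = 2.575
  c=6: 6 × 0.446 = 2.676
  c=7: 7 × 0.377 = 2.639
  c=8: 8 × 0.308 = 2.464
Maximum at c = 6 (2.676 weaned pups).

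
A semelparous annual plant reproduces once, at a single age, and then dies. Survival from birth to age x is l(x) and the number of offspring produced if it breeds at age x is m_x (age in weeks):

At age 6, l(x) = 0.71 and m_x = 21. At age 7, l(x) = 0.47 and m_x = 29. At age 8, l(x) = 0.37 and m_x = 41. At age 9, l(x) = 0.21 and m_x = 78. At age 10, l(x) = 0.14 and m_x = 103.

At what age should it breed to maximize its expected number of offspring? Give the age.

Expected offspring if breeding at age x = l(x) × m_x:
  age 6: 0.71 × 21 = 14.910
  age 7: 0.47 × 29 = 13.630
  age 8: 0.37 × 41 = 15.170
  age 9: 0.21 × 78 = 16.380
  age 10: 0.14 × 103 = 14.420
Maximum at age 9 (16.380).

9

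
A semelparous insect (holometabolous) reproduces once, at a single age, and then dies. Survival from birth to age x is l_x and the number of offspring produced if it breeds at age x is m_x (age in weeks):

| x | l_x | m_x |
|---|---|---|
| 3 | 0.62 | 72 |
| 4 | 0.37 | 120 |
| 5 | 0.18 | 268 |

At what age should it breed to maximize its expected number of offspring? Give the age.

Expected offspring if breeding at age x = l_x × m_x:
  age 3: 0.62 × 72 = 44.640
  age 4: 0.37 × 120 = 44.400
  age 5: 0.18 × 268 = 48.240
Maximum at age 5 (48.240).

5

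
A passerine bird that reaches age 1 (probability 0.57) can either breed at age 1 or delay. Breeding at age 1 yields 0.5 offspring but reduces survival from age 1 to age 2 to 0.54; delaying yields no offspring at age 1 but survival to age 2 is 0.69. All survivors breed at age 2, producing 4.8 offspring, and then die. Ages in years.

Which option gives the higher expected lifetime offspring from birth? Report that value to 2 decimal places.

1.89

breed at age 1: R₀ = 0.57 × (0.5 + 0.54 × 4.8) = 0.57 × 3.0920 = 1.7624
delay to age 2: R₀ = 0.57 × (0.69 × 4.8) = 0.57 × 3.3120 = 1.8878
Higher: delay to age 2 (1.8878).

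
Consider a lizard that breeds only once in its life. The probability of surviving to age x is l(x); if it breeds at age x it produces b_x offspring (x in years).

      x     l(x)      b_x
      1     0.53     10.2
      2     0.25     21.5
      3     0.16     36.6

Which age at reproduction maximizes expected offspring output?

Expected offspring if breeding at age x = l(x) × b_x:
  age 1: 0.53 × 10.2 = 5.406
  age 2: 0.25 × 21.5 = 5.375
  age 3: 0.16 × 36.6 = 5.856
Maximum at age 3 (5.856).

3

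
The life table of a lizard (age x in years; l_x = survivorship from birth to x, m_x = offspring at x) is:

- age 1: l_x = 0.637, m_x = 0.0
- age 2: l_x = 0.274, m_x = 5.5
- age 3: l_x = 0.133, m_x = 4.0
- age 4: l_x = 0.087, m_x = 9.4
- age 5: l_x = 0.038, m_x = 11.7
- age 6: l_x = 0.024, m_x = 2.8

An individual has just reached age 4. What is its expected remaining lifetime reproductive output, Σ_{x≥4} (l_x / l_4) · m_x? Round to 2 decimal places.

15.28

l_4 = 0.087. Conditional survival from age 4 to x is l_x / l_4.
  x=4: (0.087/0.087) × 9.4 = 9.4000
  x=5: (0.038/0.087) × 11.7 = 5.1103
  x=6: (0.024/0.087) × 2.8 = 0.7724
Sum = 9.4000 + 5.1103 + 0.7724 = 15.2828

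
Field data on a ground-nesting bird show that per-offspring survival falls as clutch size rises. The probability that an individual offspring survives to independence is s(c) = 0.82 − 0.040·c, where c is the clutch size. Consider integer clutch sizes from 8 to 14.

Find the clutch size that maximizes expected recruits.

Expected recruits = c × s(c):
  c=8: 8 × 0.500 = 4.000
  c=9: 9 × 0.460 = 4.140
  c=10: 10 × 0.420 = 4.200
  c=11: 11 × 0.380 = 4.180
  c=12: 12 × 0.340 = 4.080
  c=13: 13 × 0.300 = 3.900
  c=14: 14 × 0.260 = 3.640
Maximum at c = 10 (4.200 recruits).

10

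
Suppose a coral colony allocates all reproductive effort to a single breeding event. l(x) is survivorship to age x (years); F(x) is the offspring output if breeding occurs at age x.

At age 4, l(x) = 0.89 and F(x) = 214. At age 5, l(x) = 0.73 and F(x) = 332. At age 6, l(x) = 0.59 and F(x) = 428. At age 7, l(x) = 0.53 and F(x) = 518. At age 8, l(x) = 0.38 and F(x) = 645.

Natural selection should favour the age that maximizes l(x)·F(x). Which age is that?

7

Expected offspring if breeding at age x = l(x) × F(x):
  age 4: 0.89 × 214 = 190.460
  age 5: 0.73 × 332 = 242.360
  age 6: 0.59 × 428 = 252.520
  age 7: 0.53 × 518 = 274.540
  age 8: 0.38 × 645 = 245.100
Maximum at age 7 (274.540).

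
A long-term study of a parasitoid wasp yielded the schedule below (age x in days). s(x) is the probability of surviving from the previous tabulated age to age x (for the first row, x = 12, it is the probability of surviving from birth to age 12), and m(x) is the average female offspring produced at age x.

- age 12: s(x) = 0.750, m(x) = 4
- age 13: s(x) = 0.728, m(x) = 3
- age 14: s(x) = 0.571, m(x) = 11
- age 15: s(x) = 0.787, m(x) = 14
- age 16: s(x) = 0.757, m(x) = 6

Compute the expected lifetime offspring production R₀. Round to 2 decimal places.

12.62

Survivorship from birth: l_x = s_12·s_13·…·s_x.
  l_12 = 0.75000
  l_13 = 0.54600
  l_14 = 0.31177
  l_15 = 0.24536
  l_16 = 0.18574
R₀ = Σ l_x m(x):
  age 12: 0.75000 × 4 = 3.0000
  age 13: 0.54600 × 3 = 1.6380
  age 14: 0.31177 × 11 = 3.4295
  age 15: 0.24536 × 14 = 3.4350
  age 16: 0.18574 × 6 = 1.1144
R₀ = 3.0000 + 1.6380 + 3.4295 + 3.4350 + 1.1144 = 12.6169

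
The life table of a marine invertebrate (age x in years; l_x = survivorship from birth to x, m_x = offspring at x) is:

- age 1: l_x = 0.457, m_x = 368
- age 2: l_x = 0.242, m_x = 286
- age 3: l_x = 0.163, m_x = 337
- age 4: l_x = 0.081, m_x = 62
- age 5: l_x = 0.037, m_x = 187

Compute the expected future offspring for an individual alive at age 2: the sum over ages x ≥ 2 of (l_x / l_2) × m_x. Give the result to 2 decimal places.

562.33

l_2 = 0.242. Conditional survival from age 2 to x is l_x / l_2.
  x=2: (0.242/0.242) × 286 = 286.0000
  x=3: (0.163/0.242) × 337 = 226.9876
  x=4: (0.081/0.242) × 62 = 20.7521
  x=5: (0.037/0.242) × 187 = 28.5909
Sum = 286.0000 + 226.9876 + 20.7521 + 28.5909 = 562.3306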